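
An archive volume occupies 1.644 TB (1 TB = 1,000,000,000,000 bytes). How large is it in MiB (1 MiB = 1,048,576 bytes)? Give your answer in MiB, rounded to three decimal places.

1.644 TB × 1,000,000,000,000 bytes/TB = 1,644,000,000,000 bytes
1 MiB = 2^20 bytes = 1,048,576 bytes
1,644,000,000,000 / 1,048,576 = 1,567,840.576 MiB

1,567,840.576 MiB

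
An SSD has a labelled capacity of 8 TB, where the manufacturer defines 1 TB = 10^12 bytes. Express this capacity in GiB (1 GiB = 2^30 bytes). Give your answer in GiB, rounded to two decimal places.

8 TB = 8 × 10^12 bytes = 8,000,000,000,000 bytes
1 GiB = 1,073,741,824 bytes
8,000,000,000,000 / 1,073,741,824 = 7,450.58 GiB

7,450.58 GiB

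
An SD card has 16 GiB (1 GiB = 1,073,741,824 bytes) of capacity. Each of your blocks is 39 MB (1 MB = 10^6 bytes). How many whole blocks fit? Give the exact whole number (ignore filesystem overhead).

Capacity: 16 GiB = 17,179,869,184 bytes
Per item: 39 MB = 39,000,000 bytes
⌊17,179,869,184 / 39,000,000⌋ = 440

440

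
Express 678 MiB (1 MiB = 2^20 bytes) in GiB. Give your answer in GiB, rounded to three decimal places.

0.662 GiB

678 MiB = 678 × 2^20 bytes = 710,934,528 bytes
1 GiB = 2^30 bytes = 1,073,741,824 bytes
710,934,528 / 1,073,741,824 = 0.662 GiB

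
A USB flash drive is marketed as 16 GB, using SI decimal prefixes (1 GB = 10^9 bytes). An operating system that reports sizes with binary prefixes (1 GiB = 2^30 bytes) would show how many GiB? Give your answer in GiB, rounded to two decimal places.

16 GB = 16 × 10^9 bytes = 16,000,000,000 bytes
1 GiB = 2^30 bytes = 1,073,741,824 bytes
16,000,000,000 / 1,073,741,824 = 14.90 GiB

14.90 GiB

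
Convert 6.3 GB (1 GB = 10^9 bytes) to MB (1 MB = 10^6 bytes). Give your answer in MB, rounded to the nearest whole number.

6.3 GB × 1,000,000,000 bytes/GB = 6,300,000,000 bytes
1 MB = 1,000,000 bytes
6,300,000,000 / 1,000,000 = 6,300 MB

6,300 MB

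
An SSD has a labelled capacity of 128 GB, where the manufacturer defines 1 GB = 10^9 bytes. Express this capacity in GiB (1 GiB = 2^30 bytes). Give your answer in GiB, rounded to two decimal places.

119.21 GiB

128 GB = 128 × 10^9 bytes = 128,000,000,000 bytes
1 GiB = 1,073,741,824 bytes
128,000,000,000 / 1,073,741,824 = 119.21 GiB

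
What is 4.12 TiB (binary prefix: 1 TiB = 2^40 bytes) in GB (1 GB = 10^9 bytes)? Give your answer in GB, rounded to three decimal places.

4,529.988 GB

4.12 TiB × 1,099,511,627,776 bytes/TiB = 4,529,987,906,437.12 bytes
1 GB = 10^9 bytes = 1,000,000,000 bytes
4,529,987,906,437.12 / 1,000,000,000 = 4,529.988 GB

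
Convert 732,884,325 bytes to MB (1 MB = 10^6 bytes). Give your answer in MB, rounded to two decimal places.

732,884,325 bytes given.
1 MB = 1,000,000 bytes
732,884,325 / 1,000,000 = 732.88 MB

732.88 MB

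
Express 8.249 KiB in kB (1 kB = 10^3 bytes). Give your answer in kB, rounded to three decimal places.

8.447 kB

8.249 KiB × 1,024 bytes/KiB = 8,446.976 bytes
1 kB = 10^3 bytes = 1,000 bytes
8,446.976 / 1,000 = 8.447 kB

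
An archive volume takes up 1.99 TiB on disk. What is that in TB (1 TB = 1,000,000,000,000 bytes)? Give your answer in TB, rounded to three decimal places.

2.188 TB

1.99 TiB = 1.99 × 2^40 bytes = 2,188,028,139,274.24 bytes
1 TB = 10^12 bytes = 1,000,000,000,000 bytes
2,188,028,139,274.24 / 1,000,000,000,000 = 2.188 TB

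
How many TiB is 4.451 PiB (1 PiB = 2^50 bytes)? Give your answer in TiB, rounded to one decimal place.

4,557.8 TiB

4.451 PiB = 4.451 × 2^50 bytes = 5,011,380,485,356,519.424 bytes
1 TiB = 1,099,511,627,776 bytes
5,011,380,485,356,519.424 / 1,099,511,627,776 = 4,557.8 TiB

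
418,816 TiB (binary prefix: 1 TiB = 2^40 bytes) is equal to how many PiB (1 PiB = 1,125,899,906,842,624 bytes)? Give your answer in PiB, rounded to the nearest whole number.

418,816 TiB = 418,816 × 2^40 bytes = 460,493,061,898,633,216 bytes
1 PiB = 1,125,899,906,842,624 bytes
460,493,061,898,633,216 / 1,125,899,906,842,624 = 409 PiB

409 PiB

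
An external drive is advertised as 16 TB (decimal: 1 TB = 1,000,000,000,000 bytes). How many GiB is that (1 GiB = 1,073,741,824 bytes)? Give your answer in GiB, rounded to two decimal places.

16 TB × 1,000,000,000,000 bytes/TB = 16,000,000,000,000 bytes
1 GiB = 1,073,741,824 bytes
16,000,000,000,000 / 1,073,741,824 = 14,901.16 GiB

14,901.16 GiB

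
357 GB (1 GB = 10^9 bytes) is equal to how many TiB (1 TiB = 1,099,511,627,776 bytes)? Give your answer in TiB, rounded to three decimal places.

357 GB = 357 × 10^9 bytes = 357,000,000,000 bytes
1 TiB = 1,099,511,627,776 bytes
357,000,000,000 / 1,099,511,627,776 = 0.325 TiB

0.325 TiB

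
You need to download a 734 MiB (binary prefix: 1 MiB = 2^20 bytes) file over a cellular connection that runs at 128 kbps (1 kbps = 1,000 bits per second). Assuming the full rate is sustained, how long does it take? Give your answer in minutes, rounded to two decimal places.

734 MiB = 769,654,784 bytes = 6,157,238,272 bits
128 kbps = 128,000 bits/s
time = 6,157,238,272 / 128,000 = 48,103.424 s
48,103.424 s / 60 = 801.72 minutes

801.72 minutes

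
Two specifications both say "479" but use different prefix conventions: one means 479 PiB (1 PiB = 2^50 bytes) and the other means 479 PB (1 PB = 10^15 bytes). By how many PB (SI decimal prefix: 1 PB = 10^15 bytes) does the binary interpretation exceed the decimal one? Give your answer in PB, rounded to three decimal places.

60.306 PB

479 PiB = 479 × 1,125,899,906,842,624 = 539,306,055,377,616,896 bytes
479 PB = 479 × 1,000,000,000,000,000 = 479,000,000,000,000,000 bytes
difference = 60,306,055,377,616,896 bytes
60,306,055,377,616,896 / 1,000,000,000,000,000 = 60.306 PB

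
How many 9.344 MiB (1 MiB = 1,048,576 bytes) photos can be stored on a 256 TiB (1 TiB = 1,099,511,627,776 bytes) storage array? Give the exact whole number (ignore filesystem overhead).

28,728,109

Capacity: 256 TiB = 281,474,976,710,656 bytes
Per item: 9.344 MiB = 9,797,894.144 bytes
⌊281,474,976,710,656 / 9,797,894.144⌋ = 28,728,109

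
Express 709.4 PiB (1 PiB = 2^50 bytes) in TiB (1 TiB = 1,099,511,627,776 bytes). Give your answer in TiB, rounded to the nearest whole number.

709.4 PiB × 1,125,899,906,842,624 bytes/PiB = 798,713,393,914,157,465.6 bytes
1 TiB = 1,099,511,627,776 bytes
798,713,393,914,157,465.6 / 1,099,511,627,776 = 726,426 TiB

726,426 TiB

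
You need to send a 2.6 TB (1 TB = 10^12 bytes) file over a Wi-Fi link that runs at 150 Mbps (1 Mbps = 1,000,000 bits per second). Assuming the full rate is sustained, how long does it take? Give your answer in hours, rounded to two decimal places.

38.52 hours

2.6 TB = 2,600,000,000,000 bytes = 20,800,000,000,000 bits
150 Mbps = 150,000,000 bits/s
time = 20,800,000,000,000 / 150,000,000 = 138,666.6667 s
138,666.6667 s / 3600 = 38.52 hours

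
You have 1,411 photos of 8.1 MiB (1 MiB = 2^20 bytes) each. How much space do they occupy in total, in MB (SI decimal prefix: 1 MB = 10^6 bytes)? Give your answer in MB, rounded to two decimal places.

Total = 1,411 × 8.1 MiB = 11429.1 MiB
= 11429.1 × 1,048,576 bytes = 11,984,279,961.6 bytes
1 MB = 1,000,000 bytes
11,984,279,961.6 / 1,000,000 = 11,984.28 MB

11,984.28 MB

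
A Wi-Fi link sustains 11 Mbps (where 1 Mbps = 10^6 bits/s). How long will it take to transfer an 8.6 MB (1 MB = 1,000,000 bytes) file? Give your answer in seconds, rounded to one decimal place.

6.3 seconds

8.6 MB = 8,600,000 bytes = 68,800,000 bits
11 Mbps = 11,000,000 bits/s
time = 68,800,000 / 11,000,000 = 6.3 s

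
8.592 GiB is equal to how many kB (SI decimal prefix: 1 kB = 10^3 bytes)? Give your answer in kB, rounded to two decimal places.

8.592 GiB = 8.592 × 2^30 bytes = 9,225,589,751.808 bytes
1 kB = 1,000 bytes
9,225,589,751.808 / 1,000 = 9,225,589.75 kB

9,225,589.75 kB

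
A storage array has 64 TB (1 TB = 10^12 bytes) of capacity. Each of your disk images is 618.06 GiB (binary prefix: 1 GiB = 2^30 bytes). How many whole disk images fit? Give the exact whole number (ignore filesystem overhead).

Capacity: 64 TB = 64,000,000,000,000 bytes
Per item: 618.06 GiB = 663,636,871,741.44 bytes
⌊64,000,000,000,000 / 663,636,871,741.44⌋ = 96

96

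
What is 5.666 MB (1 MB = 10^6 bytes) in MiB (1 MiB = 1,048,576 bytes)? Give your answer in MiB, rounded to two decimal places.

5.666 MB = 5.666 × 10^6 bytes = 5,666,000 bytes
1 MiB = 1,048,576 bytes
5,666,000 / 1,048,576 = 5.40 MiB

5.40 MiB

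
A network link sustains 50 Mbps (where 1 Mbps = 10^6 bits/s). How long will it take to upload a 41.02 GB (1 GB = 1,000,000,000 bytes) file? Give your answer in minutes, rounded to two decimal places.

109.39 minutes

41.02 GB = 41,020,000,000 bytes = 328,160,000,000 bits
50 Mbps = 50,000,000 bits/s
time = 328,160,000,000 / 50,000,000 = 6,563.200 s
6,563.200 s / 60 = 109.39 minutes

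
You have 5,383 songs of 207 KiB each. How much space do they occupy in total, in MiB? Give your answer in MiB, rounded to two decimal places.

1,088.17 MiB

Total = 5,383 × 207 KiB = 1,114,281 KiB
= 1,114,281 × 1,024 bytes = 1,141,023,744 bytes
1 MiB = 1,048,576 bytes
1,141,023,744 / 1,048,576 = 1,088.17 MiB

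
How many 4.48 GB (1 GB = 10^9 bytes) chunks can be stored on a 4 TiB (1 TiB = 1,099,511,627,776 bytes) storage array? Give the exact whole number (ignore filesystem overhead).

Capacity: 4 TiB = 4,398,046,511,104 bytes
Per item: 4.48 GB = 4,480,000,000 bytes
⌊4,398,046,511,104 / 4,480,000,000⌋ = 981

981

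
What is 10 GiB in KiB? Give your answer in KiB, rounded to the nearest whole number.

10,485,760 KiB

10 GiB × 1,073,741,824 bytes/GiB = 10,737,418,240 bytes
1 KiB = 1,024 bytes
10,737,418,240 / 1,024 = 10,485,760 KiB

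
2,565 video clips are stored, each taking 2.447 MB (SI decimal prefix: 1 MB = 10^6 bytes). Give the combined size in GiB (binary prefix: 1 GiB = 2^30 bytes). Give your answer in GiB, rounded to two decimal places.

Total = 2,565 × 2.447 MB = 6276.555 MB
= 6276.555 × 1,000,000 bytes = 6,276,555,000 bytes
1 GiB = 1,073,741,824 bytes
6,276,555,000 / 1,073,741,824 = 5.85 GiB

5.85 GiB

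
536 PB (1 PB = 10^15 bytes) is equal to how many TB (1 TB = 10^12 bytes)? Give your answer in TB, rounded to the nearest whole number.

536,000 TB

536 PB × 1,000,000,000,000,000 bytes/PB = 536,000,000,000,000,000 bytes
1 TB = 1,000,000,000,000 bytes
536,000,000,000,000,000 / 1,000,000,000,000 = 536,000 TB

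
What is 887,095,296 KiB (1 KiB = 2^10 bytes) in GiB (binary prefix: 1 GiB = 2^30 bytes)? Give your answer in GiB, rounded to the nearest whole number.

846 GiB

887,095,296 KiB = 887,095,296 × 2^10 bytes = 908,385,583,104 bytes
1 GiB = 2^30 bytes = 1,073,741,824 bytes
908,385,583,104 / 1,073,741,824 = 846 GiB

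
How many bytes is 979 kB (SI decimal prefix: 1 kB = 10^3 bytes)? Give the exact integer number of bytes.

979,000 bytes

979 × 1,000 = 979,000 bytes  (1 kB = 10^3 bytes)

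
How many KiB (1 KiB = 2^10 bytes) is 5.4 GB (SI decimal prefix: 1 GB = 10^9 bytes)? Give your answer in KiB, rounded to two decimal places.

5,273,437.50 KiB

5.4 GB = 5.4 × 10^9 bytes = 5,400,000,000 bytes
1 KiB = 2^10 bytes = 1,024 bytes
5,400,000,000 / 1,024 = 5,273,437.50 KiB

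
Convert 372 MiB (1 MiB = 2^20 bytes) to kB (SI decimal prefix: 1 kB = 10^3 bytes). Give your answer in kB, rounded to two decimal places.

390,070.27 kB

372 MiB × 1,048,576 bytes/MiB = 390,070,272 bytes
1 kB = 10^3 bytes = 1,000 bytes
390,070,272 / 1,000 = 390,070.27 kB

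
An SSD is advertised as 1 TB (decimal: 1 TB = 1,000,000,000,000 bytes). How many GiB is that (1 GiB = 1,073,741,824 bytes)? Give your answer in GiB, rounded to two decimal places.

1 TB = 1 × 10^12 bytes = 1,000,000,000,000 bytes
1 GiB = 1,073,741,824 bytes
1,000,000,000,000 / 1,073,741,824 = 931.32 GiB

931.32 GiB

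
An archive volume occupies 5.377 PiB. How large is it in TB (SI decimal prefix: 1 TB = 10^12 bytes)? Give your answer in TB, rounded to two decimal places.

5.377 PiB = 5.377 × 2^50 bytes = 6,053,963,799,092,789.248 bytes
1 TB = 10^12 bytes = 1,000,000,000,000 bytes
6,053,963,799,092,789.248 / 1,000,000,000,000 = 6,053.96 TB

6,053.96 TB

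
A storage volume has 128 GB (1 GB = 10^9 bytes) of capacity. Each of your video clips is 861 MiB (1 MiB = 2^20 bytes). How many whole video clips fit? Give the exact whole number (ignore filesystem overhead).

Capacity: 128 GB = 128,000,000,000 bytes
Per item: 861 MiB = 902,823,936 bytes
⌊128,000,000,000 / 902,823,936⌋ = 141

141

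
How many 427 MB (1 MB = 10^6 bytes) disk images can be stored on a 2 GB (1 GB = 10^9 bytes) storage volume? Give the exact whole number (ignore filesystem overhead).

Capacity: 2 GB = 2,000,000,000 bytes
Per item: 427 MB = 427,000,000 bytes
⌊2,000,000,000 / 427,000,000⌋ = 4

4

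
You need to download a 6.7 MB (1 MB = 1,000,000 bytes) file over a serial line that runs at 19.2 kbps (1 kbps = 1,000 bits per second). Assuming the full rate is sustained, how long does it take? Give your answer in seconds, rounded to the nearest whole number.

2,792 seconds

6.7 MB = 6,700,000 bytes = 53,600,000 bits
19.2 kbps = 19,200 bits/s
time = 53,600,000 / 19,200 = 2,792 s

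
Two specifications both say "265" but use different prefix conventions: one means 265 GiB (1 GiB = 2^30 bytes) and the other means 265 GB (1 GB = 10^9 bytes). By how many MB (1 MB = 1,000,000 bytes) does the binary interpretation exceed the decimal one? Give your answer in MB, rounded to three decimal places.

19,541.583 MB

265 GiB = 265 × 1,073,741,824 = 284,541,583,360 bytes
265 GB = 265 × 1,000,000,000 = 265,000,000,000 bytes
difference = 19,541,583,360 bytes
19,541,583,360 / 1,000,000 = 19,541.583 MB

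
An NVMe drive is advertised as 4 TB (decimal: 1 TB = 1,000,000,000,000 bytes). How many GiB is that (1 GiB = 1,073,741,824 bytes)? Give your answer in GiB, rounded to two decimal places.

3,725.29 GiB

4 TB = 4 × 10^12 bytes = 4,000,000,000,000 bytes
1 GiB = 2^30 bytes = 1,073,741,824 bytes
4,000,000,000,000 / 1,073,741,824 = 3,725.29 GiB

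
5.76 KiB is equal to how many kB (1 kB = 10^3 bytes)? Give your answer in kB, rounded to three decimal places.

5.76 KiB × 1,024 bytes/KiB = 5,898.24 bytes
1 kB = 1,000 bytes
5,898.24 / 1,000 = 5.898 kB

5.898 kB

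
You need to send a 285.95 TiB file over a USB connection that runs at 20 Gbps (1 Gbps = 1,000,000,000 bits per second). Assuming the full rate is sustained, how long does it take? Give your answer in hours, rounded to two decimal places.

34.93 hours

285.95 TiB = 314,405,349,962,547.2 bytes = 2,515,242,799,700,377.6 bits
20 Gbps = 20,000,000,000 bits/s
time = 2,515,242,799,700,377.6 / 20,000,000,000 = 125,762.1400 s
125,762.1400 s / 3600 = 34.93 hours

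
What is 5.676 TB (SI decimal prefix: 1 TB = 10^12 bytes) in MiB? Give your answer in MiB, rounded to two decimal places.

5.676 TB = 5.676 × 10^12 bytes = 5,676,000,000,000 bytes
1 MiB = 2^20 bytes = 1,048,576 bytes
5,676,000,000,000 / 1,048,576 = 5,413,055.42 MiB

5,413,055.42 MiB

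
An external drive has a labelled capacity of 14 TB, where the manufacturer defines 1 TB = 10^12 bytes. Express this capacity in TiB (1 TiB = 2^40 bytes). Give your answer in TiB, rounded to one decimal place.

12.7 TiB

14 TB × 1,000,000,000,000 bytes/TB = 14,000,000,000,000 bytes
1 TiB = 2^40 bytes = 1,099,511,627,776 bytes
14,000,000,000,000 / 1,099,511,627,776 = 12.7 TiB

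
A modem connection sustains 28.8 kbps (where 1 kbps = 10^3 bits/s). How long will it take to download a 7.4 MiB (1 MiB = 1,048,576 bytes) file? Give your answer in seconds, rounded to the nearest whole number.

7.4 MiB = 7,759,462.4 bytes = 62,075,699.2 bits
28.8 kbps = 28,800 bits/s
time = 62,075,699.2 / 28,800 = 2,155 s

2,155 seconds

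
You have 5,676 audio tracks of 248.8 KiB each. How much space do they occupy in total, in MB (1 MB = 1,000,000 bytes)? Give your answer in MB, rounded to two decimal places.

1,446.08 MB

Total = 5,676 × 248.8 KiB = 1412188.8 KiB
= 1412188.8 × 1,024 bytes = 1,446,081,331.2 bytes
1 MB = 1,000,000 bytes
1,446,081,331.2 / 1,000,000 = 1,446.08 MB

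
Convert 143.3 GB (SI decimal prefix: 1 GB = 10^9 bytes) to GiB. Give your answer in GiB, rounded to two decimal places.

133.46 GiB

143.3 GB = 143.3 × 10^9 bytes = 143,300,000,000 bytes
1 GiB = 1,073,741,824 bytes
143,300,000,000 / 1,073,741,824 = 133.46 GiB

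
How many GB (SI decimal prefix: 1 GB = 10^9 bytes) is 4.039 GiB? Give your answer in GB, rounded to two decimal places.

4.34 GB

4.039 GiB = 4.039 × 2^30 bytes = 4,336,843,227.136 bytes
1 GB = 1,000,000,000 bytes
4,336,843,227.136 / 1,000,000,000 = 4.34 GB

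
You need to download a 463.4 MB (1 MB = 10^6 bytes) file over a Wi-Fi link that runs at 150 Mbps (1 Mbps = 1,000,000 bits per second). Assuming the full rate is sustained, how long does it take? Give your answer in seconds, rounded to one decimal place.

24.7 seconds

463.4 MB = 463,400,000 bytes = 3,707,200,000 bits
150 Mbps = 150,000,000 bits/s
time = 3,707,200,000 / 150,000,000 = 24.7 s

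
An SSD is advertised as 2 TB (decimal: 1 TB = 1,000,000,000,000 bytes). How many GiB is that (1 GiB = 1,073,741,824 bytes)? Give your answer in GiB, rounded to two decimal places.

1,862.65 GiB

2 TB = 2 × 10^12 bytes = 2,000,000,000,000 bytes
1 GiB = 2^30 bytes = 1,073,741,824 bytes
2,000,000,000,000 / 1,073,741,824 = 1,862.65 GiB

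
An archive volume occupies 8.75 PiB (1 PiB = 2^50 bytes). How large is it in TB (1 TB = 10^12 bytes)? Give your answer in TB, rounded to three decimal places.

8.75 PiB = 8.75 × 2^50 bytes = 9,851,624,184,872,960 bytes
1 TB = 10^12 bytes = 1,000,000,000,000 bytes
9,851,624,184,872,960 / 1,000,000,000,000 = 9,851.624 TB

9,851.624 TB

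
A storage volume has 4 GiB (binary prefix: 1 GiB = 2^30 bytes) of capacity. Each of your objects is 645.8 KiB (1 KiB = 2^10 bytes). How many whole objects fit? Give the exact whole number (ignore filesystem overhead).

6,494

Capacity: 4 GiB = 4,294,967,296 bytes
Per item: 645.8 KiB = 661,299.2 bytes
⌊4,294,967,296 / 661,299.2⌋ = 6,494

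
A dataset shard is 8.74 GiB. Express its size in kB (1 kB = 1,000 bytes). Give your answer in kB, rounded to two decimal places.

9,384,503.54 kB

8.74 GiB = 8.74 × 2^30 bytes = 9,384,503,541.76 bytes
1 kB = 1,000 bytes
9,384,503,541.76 / 1,000 = 9,384,503.54 kB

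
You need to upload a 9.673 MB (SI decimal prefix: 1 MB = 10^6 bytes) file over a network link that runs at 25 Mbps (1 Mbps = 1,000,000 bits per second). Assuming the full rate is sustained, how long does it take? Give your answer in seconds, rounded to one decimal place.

9.673 MB = 9,673,000 bytes = 77,384,000 bits
25 Mbps = 25,000,000 bits/s
time = 77,384,000 / 25,000,000 = 3.1 s

3.1 seconds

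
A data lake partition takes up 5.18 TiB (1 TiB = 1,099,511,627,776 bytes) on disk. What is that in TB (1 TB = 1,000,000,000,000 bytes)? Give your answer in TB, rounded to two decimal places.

5.70 TB

5.18 TiB × 1,099,511,627,776 bytes/TiB = 5,695,470,231,879.68 bytes
1 TB = 1,000,000,000,000 bytes
5,695,470,231,879.68 / 1,000,000,000,000 = 5.70 TB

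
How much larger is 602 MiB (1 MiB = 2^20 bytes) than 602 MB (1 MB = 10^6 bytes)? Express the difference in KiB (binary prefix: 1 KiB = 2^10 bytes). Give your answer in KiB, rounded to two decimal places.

28,557.38 KiB

602 MiB = 602 × 1,048,576 = 631,242,752 bytes
602 MB = 602 × 1,000,000 = 602,000,000 bytes
difference = 29,242,752 bytes
29,242,752 / 1,024 = 28,557.38 KiB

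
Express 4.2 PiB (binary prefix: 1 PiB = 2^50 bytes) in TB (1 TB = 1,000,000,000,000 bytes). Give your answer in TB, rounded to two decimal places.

4.2 PiB × 1,125,899,906,842,624 bytes/PiB = 4,728,779,608,739,020.8 bytes
1 TB = 10^12 bytes = 1,000,000,000,000 bytes
4,728,779,608,739,020.8 / 1,000,000,000,000 = 4,728.78 TB

4,728.78 TB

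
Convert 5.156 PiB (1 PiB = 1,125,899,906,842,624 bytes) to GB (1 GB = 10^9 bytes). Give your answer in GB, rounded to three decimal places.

5.156 PiB = 5.156 × 2^50 bytes = 5,805,139,919,680,569.344 bytes
1 GB = 1,000,000,000 bytes
5,805,139,919,680,569.344 / 1,000,000,000 = 5,805,139.920 GB

5,805,139.920 GB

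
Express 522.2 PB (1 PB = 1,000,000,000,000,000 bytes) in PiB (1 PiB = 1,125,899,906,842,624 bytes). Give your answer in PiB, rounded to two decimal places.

522.2 PB × 1,000,000,000,000,000 bytes/PB = 522,200,000,000,000,000 bytes
1 PiB = 1,125,899,906,842,624 bytes
522,200,000,000,000,000 / 1,125,899,906,842,624 = 463.81 PiB

463.81 PiB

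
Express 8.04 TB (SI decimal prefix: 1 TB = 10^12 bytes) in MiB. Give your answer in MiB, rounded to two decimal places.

7,667,541.50 MiB

8.04 TB = 8.04 × 10^12 bytes = 8,040,000,000,000 bytes
1 MiB = 1,048,576 bytes
8,040,000,000,000 / 1,048,576 = 7,667,541.50 MiB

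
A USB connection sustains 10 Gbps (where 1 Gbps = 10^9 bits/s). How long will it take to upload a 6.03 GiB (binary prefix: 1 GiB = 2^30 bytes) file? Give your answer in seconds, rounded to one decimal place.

5.2 seconds

6.03 GiB = 6,474,663,198.72 bytes = 51,797,305,589.76 bits
10 Gbps = 10,000,000,000 bits/s
time = 51,797,305,589.76 / 10,000,000,000 = 5.2 s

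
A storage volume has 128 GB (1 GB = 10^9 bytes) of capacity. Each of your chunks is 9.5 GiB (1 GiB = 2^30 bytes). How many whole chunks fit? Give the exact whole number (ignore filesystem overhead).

Capacity: 128 GB = 128,000,000,000 bytes
Per item: 9.5 GiB = 10,200,547,328 bytes
⌊128,000,000,000 / 10,200,547,328⌋ = 12

12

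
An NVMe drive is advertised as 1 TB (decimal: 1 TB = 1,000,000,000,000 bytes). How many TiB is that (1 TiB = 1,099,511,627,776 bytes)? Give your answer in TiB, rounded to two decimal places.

1 TB × 1,000,000,000,000 bytes/TB = 1,000,000,000,000 bytes
1 TiB = 2^40 bytes = 1,099,511,627,776 bytes
1,000,000,000,000 / 1,099,511,627,776 = 0.91 TiB

0.91 TiB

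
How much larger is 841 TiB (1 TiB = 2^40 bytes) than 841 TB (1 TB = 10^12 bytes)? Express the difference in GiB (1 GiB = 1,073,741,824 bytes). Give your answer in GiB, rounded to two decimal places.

841 TiB = 841 × 1,099,511,627,776 = 924,689,278,959,616 bytes
841 TB = 841 × 1,000,000,000,000 = 841,000,000,000,000 bytes
difference = 83,689,278,959,616 bytes
83,689,278,959,616 / 1,073,741,824 = 77,941.71 GiB

77,941.71 GiB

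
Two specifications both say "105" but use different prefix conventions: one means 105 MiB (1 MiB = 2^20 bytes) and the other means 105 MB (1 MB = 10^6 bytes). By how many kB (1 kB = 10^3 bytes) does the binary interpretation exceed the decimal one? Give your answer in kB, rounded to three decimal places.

105 MiB = 105 × 1,048,576 = 110,100,480 bytes
105 MB = 105 × 1,000,000 = 105,000,000 bytes
difference = 5,100,480 bytes
5,100,480 / 1,000 = 5,100.480 kB

5,100.480 kB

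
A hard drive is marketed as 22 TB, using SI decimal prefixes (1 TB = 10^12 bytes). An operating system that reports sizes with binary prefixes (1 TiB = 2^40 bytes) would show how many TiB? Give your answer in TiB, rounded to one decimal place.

22 TB × 1,000,000,000,000 bytes/TB = 22,000,000,000,000 bytes
1 TiB = 1,099,511,627,776 bytes
22,000,000,000,000 / 1,099,511,627,776 = 20.0 TiB

20.0 TiB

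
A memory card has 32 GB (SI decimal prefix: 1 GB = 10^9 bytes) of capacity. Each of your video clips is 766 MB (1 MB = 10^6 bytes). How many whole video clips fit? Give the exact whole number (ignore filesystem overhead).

41

Capacity: 32 GB = 32,000,000,000 bytes
Per item: 766 MB = 766,000,000 bytes
⌊32,000,000,000 / 766,000,000⌋ = 41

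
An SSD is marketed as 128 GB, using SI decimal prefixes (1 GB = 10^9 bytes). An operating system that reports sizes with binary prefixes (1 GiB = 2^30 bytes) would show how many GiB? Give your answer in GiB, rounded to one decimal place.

128 GB × 1,000,000,000 bytes/GB = 128,000,000,000 bytes
1 GiB = 2^30 bytes = 1,073,741,824 bytes
128,000,000,000 / 1,073,741,824 = 119.2 GiB

119.2 GiB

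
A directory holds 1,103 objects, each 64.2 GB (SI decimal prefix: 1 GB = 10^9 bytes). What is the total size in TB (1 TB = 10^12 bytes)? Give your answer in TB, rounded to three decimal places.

70.813 TB

Total = 1,103 × 64.2 GB = 70812.6 GB
= 70812.6 × 1,000,000,000 bytes = 70,812,600,000,000 bytes
1 TB = 1,000,000,000,000 bytes
70,812,600,000,000 / 1,000,000,000,000 = 70.813 TB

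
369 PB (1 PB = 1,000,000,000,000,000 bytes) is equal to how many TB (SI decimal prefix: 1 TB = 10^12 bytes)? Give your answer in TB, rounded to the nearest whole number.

369 PB × 1,000,000,000,000,000 bytes/PB = 369,000,000,000,000,000 bytes
1 TB = 10^12 bytes = 1,000,000,000,000 bytes
369,000,000,000,000,000 / 1,000,000,000,000 = 369,000 TB

369,000 TB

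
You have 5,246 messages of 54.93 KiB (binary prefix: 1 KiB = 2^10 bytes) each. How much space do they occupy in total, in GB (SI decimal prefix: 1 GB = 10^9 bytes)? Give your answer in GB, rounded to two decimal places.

Total = 5,246 × 54.93 KiB = 288162.78 KiB
= 288162.78 × 1,024 bytes = 295,078,686.72 bytes
1 GB = 1,000,000,000 bytes
295,078,686.72 / 1,000,000,000 = 0.30 GB

0.30 GB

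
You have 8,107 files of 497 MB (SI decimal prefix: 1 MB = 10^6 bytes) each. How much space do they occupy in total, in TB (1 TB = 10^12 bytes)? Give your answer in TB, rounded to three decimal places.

4.029 TB

Total = 8,107 × 497 MB = 4,029,179 MB
= 4,029,179 × 1,000,000 bytes = 4,029,179,000,000 bytes
1 TB = 1,000,000,000,000 bytes
4,029,179,000,000 / 1,000,000,000,000 = 4.029 TB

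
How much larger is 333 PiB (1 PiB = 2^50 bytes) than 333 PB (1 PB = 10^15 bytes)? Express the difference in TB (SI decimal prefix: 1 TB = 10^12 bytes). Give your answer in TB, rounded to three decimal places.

333 PiB = 333 × 1,125,899,906,842,624 = 374,924,668,978,593,792 bytes
333 PB = 333 × 1,000,000,000,000,000 = 333,000,000,000,000,000 bytes
difference = 41,924,668,978,593,792 bytes
41,924,668,978,593,792 / 1,000,000,000,000 = 41,924.669 TB

41,924.669 TB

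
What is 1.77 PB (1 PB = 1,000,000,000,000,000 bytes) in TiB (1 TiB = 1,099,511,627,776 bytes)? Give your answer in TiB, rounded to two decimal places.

1.77 PB = 1.77 × 10^15 bytes = 1,770,000,000,000,000 bytes
1 TiB = 1,099,511,627,776 bytes
1,770,000,000,000,000 / 1,099,511,627,776 = 1,609.81 TiB

1,609.81 TiB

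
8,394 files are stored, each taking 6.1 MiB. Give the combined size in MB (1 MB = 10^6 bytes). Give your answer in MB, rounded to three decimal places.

Total = 8,394 × 6.1 MiB = 51203.4 MiB
= 51203.4 × 1,048,576 bytes = 53,690,656,358.4 bytes
1 MB = 1,000,000 bytes
53,690,656,358.4 / 1,000,000 = 53,690.656 MB

53,690.656 MB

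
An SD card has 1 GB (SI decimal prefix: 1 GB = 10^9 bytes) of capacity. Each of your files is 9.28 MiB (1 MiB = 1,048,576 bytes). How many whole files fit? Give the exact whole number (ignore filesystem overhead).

102

Capacity: 1 GB = 1,000,000,000 bytes
Per item: 9.28 MiB = 9,730,785.28 bytes
⌊1,000,000,000 / 9,730,785.28⌋ = 102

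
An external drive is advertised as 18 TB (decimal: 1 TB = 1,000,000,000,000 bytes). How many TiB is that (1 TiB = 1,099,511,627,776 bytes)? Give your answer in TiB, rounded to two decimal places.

16.37 TiB

18 TB × 1,000,000,000,000 bytes/TB = 18,000,000,000,000 bytes
1 TiB = 2^40 bytes = 1,099,511,627,776 bytes
18,000,000,000,000 / 1,099,511,627,776 = 16.37 TiB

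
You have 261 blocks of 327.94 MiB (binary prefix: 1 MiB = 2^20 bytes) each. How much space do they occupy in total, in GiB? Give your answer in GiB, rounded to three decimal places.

Total = 261 × 327.94 MiB = 85592.34 MiB
= 85592.34 × 1,048,576 bytes = 89,750,073,507.84 bytes
1 GiB = 1,073,741,824 bytes
89,750,073,507.84 / 1,073,741,824 = 83.586 GiB

83.586 GiB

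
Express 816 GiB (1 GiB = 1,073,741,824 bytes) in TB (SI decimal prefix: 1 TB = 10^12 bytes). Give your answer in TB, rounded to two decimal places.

0.88 TB

816 GiB = 816 × 2^30 bytes = 876,173,328,384 bytes
1 TB = 10^12 bytes = 1,000,000,000,000 bytes
876,173,328,384 / 1,000,000,000,000 = 0.88 TB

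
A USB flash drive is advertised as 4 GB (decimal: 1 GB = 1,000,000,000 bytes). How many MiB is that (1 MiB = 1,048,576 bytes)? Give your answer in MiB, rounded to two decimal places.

4 GB = 4 × 10^9 bytes = 4,000,000,000 bytes
1 MiB = 1,048,576 bytes
4,000,000,000 / 1,048,576 = 3,814.70 MiB

3,814.70 MiB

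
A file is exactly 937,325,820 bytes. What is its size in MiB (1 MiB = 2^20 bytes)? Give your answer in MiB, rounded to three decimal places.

893.904 MiB

937,325,820 bytes given.
1 MiB = 1,048,576 bytes
937,325,820 / 1,048,576 = 893.904 MiB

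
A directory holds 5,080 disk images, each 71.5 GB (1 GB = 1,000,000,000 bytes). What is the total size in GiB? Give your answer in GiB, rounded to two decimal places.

Total = 5,080 × 71.5 GB = 363,220 GB
= 363,220 × 1,000,000,000 bytes = 363,220,000,000,000 bytes
1 GiB = 1,073,741,824 bytes
363,220,000,000,000 / 1,073,741,824 = 338,274.99 GiB

338,274.99 GiB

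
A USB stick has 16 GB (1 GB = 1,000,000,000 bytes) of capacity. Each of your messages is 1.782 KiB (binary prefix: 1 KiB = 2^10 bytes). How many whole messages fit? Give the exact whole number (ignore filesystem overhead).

Capacity: 16 GB = 16,000,000,000 bytes
Per item: 1.782 KiB = 1,824.768 bytes
⌊16,000,000,000 / 1,824.768⌋ = 8,768,237

8,768,237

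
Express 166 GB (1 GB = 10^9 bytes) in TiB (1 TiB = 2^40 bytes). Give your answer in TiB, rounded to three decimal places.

0.151 TiB

166 GB × 1,000,000,000 bytes/GB = 166,000,000,000 bytes
1 TiB = 1,099,511,627,776 bytes
166,000,000,000 / 1,099,511,627,776 = 0.151 TiB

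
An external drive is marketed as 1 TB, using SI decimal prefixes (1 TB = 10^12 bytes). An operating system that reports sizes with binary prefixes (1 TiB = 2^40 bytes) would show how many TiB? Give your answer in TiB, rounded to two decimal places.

0.91 TiB

1 TB × 1,000,000,000,000 bytes/TB = 1,000,000,000,000 bytes
1 TiB = 1,099,511,627,776 bytes
1,000,000,000,000 / 1,099,511,627,776 = 0.91 TiB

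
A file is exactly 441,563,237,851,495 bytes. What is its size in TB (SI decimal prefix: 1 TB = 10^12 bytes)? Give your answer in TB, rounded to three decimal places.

441.563 TB

441,563,237,851,495 bytes given.
1 TB = 10^12 bytes = 1,000,000,000,000 bytes
441,563,237,851,495 / 1,000,000,000,000 = 441.563 TB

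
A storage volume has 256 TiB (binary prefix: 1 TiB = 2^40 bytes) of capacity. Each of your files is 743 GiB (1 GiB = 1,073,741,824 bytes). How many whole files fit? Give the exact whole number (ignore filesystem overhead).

Capacity: 256 TiB = 281,474,976,710,656 bytes
Per item: 743 GiB = 797,790,175,232 bytes
⌊281,474,976,710,656 / 797,790,175,232⌋ = 352

352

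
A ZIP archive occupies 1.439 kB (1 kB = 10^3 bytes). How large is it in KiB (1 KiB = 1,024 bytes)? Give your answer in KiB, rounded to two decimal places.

1.439 kB × 1,000 bytes/kB = 1,439 bytes
1 KiB = 1,024 bytes
1,439 / 1,024 = 1.41 KiB

1.41 KiB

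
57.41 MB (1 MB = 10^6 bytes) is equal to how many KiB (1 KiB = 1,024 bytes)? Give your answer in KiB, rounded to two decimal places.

56,064.45 KiB

57.41 MB = 57.41 × 10^6 bytes = 57,410,000 bytes
1 KiB = 1,024 bytes
57,410,000 / 1,024 = 56,064.45 KiB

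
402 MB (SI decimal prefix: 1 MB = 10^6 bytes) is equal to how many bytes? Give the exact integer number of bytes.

402,000,000 bytes

402 × 1,000,000 = 402,000,000 bytes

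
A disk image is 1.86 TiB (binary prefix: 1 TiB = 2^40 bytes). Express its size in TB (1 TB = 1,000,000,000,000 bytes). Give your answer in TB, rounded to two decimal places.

1.86 TiB = 1.86 × 2^40 bytes = 2,045,091,627,663.36 bytes
1 TB = 1,000,000,000,000 bytes
2,045,091,627,663.36 / 1,000,000,000,000 = 2.05 TB

2.05 TB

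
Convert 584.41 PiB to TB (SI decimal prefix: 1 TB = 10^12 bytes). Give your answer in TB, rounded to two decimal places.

657,987.16 TB

584.41 PiB × 1,125,899,906,842,624 bytes/PiB = 657,987,164,557,897,891.84 bytes
1 TB = 1,000,000,000,000 bytes
657,987,164,557,897,891.84 / 1,000,000,000,000 = 657,987.16 TB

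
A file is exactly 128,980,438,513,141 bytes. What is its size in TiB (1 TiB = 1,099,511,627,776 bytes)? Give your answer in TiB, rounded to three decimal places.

128,980,438,513,141 bytes given.
1 TiB = 1,099,511,627,776 bytes
128,980,438,513,141 / 1,099,511,627,776 = 117.307 TiB

117.307 TiB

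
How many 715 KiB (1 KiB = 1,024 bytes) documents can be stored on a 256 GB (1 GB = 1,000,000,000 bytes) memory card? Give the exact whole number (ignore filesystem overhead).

349,650

Capacity: 256 GB = 256,000,000,000 bytes
Per item: 715 KiB = 732,160 bytes
⌊256,000,000,000 / 732,160⌋ = 349,650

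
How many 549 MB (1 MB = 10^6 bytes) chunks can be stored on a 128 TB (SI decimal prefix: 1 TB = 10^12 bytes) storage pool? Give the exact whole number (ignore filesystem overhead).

Capacity: 128 TB = 128,000,000,000,000 bytes
Per item: 549 MB = 549,000,000 bytes
⌊128,000,000,000,000 / 549,000,000⌋ = 233,151

233,151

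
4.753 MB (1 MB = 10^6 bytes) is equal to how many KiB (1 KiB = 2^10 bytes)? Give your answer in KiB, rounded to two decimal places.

4.753 MB = 4.753 × 10^6 bytes = 4,753,000 bytes
1 KiB = 1,024 bytes
4,753,000 / 1,024 = 4,641.60 KiB

4,641.60 KiB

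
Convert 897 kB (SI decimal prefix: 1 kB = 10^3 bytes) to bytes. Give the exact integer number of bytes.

897,000 bytes

897 × 1,000 = 897,000 bytes  (1 kB = 10^3 bytes)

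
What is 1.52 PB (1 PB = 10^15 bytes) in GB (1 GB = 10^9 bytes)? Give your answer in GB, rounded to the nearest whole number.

1.52 PB × 1,000,000,000,000,000 bytes/PB = 1,520,000,000,000,000 bytes
1 GB = 10^9 bytes = 1,000,000,000 bytes
1,520,000,000,000,000 / 1,000,000,000 = 1,520,000 GB

1,520,000 GB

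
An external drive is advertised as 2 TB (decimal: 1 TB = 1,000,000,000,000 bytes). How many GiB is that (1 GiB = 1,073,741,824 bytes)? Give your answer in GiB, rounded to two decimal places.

2 TB × 1,000,000,000,000 bytes/TB = 2,000,000,000,000 bytes
1 GiB = 1,073,741,824 bytes
2,000,000,000,000 / 1,073,741,824 = 1,862.65 GiB

1,862.65 GiB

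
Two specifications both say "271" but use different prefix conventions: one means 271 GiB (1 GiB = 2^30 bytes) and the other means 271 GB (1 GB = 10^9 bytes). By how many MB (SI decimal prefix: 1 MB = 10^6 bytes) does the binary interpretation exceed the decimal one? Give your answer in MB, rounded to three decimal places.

271 GiB = 271 × 1,073,741,824 = 290,984,034,304 bytes
271 GB = 271 × 1,000,000,000 = 271,000,000,000 bytes
difference = 19,984,034,304 bytes
19,984,034,304 / 1,000,000 = 19,984.034 MB

19,984.034 MB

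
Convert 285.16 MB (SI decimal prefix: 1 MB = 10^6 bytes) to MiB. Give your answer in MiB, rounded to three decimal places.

285.16 MB × 1,000,000 bytes/MB = 285,160,000 bytes
1 MiB = 1,048,576 bytes
285,160,000 / 1,048,576 = 271.950 MiB

271.950 MiB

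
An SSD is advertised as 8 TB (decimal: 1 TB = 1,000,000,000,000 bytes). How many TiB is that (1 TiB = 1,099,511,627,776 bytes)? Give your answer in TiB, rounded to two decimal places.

7.28 TiB

8 TB = 8 × 10^12 bytes = 8,000,000,000,000 bytes
1 TiB = 1,099,511,627,776 bytes
8,000,000,000,000 / 1,099,511,627,776 = 7.28 TiB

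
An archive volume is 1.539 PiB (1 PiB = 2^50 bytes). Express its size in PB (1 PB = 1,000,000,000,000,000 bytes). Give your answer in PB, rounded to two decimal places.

1.539 PiB × 1,125,899,906,842,624 bytes/PiB = 1,732,759,956,630,798.336 bytes
1 PB = 1,000,000,000,000,000 bytes
1,732,759,956,630,798.336 / 1,000,000,000,000,000 = 1.73 PB

1.73 PB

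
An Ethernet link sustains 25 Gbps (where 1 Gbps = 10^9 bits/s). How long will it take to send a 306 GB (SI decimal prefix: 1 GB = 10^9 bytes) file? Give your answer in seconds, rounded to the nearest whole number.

98 seconds

306 GB = 306,000,000,000 bytes = 2,448,000,000,000 bits
25 Gbps = 25,000,000,000 bits/s
time = 2,448,000,000,000 / 25,000,000,000 = 98 s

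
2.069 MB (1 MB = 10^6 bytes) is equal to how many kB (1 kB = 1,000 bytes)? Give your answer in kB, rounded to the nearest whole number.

2,069 kB

2.069 MB = 2.069 × 10^6 bytes = 2,069,000 bytes
1 kB = 10^3 bytes = 1,000 bytes
2,069,000 / 1,000 = 2,069 kB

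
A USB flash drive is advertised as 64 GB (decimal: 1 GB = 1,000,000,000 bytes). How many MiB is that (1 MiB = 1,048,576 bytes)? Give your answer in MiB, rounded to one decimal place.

61,035.2 MiB

64 GB = 64 × 10^9 bytes = 64,000,000,000 bytes
1 MiB = 2^20 bytes = 1,048,576 bytes
64,000,000,000 / 1,048,576 = 61,035.2 MiB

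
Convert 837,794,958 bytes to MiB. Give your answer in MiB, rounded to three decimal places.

837,794,958 bytes given.
1 MiB = 1,048,576 bytes
837,794,958 / 1,048,576 = 798.984 MiB

798.984 MiB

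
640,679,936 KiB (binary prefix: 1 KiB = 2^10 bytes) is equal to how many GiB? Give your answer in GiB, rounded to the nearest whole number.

611 GiB

640,679,936 KiB × 1,024 bytes/KiB = 656,056,254,464 bytes
1 GiB = 2^30 bytes = 1,073,741,824 bytes
656,056,254,464 / 1,073,741,824 = 611 GiB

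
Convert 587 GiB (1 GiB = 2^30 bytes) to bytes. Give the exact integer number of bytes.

587 × 1,073,741,824 = 630,286,450,688 bytes

630,286,450,688 bytes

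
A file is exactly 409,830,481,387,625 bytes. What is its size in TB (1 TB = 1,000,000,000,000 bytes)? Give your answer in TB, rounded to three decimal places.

409,830,481,387,625 bytes given.
1 TB = 1,000,000,000,000 bytes
409,830,481,387,625 / 1,000,000,000,000 = 409.830 TB

409.830 TB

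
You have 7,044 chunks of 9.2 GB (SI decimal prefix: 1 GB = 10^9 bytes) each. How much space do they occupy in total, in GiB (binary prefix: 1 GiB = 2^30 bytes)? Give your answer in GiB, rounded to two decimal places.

Total = 7,044 × 9.2 GB = 64804.8 GB
= 64804.8 × 1,000,000,000 bytes = 64,804,800,000,000 bytes
1 GiB = 1,073,741,824 bytes
64,804,800,000,000 / 1,073,741,824 = 60,354.17 GiB

60,354.17 GiB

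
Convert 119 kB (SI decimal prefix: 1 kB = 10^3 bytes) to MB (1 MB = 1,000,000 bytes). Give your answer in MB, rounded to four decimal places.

119 kB = 119 × 10^3 bytes = 119,000 bytes
1 MB = 10^6 bytes = 1,000,000 bytes
119,000 / 1,000,000 = 0.1190 MB

0.1190 MB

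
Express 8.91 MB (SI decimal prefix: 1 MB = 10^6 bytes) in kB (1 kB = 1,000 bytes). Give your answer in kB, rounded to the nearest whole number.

8,910 kB

8.91 MB × 1,000,000 bytes/MB = 8,910,000 bytes
1 kB = 10^3 bytes = 1,000 bytes
8,910,000 / 1,000 = 8,910 kB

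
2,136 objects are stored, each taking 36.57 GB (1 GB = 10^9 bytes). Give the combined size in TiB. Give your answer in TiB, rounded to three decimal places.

71.044 TiB

Total = 2,136 × 36.57 GB = 78113.52 GB
= 78113.52 × 1,000,000,000 bytes = 78,113,520,000,000 bytes
1 TiB = 1,099,511,627,776 bytes
78,113,520,000,000 / 1,099,511,627,776 = 71.044 TiB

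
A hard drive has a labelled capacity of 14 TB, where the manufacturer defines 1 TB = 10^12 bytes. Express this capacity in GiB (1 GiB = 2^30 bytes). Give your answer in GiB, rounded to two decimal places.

14 TB = 14 × 10^12 bytes = 14,000,000,000,000 bytes
1 GiB = 1,073,741,824 bytes
14,000,000,000,000 / 1,073,741,824 = 13,038.52 GiB

13,038.52 GiB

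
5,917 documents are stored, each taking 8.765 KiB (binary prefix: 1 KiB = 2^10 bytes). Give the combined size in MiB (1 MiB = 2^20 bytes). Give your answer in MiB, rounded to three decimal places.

50.647 MiB

Total = 5,917 × 8.765 KiB = 51862.505 KiB
= 51862.505 × 1,024 bytes = 53,107,205.12 bytes
1 MiB = 1,048,576 bytes
53,107,205.12 / 1,048,576 = 50.647 MiB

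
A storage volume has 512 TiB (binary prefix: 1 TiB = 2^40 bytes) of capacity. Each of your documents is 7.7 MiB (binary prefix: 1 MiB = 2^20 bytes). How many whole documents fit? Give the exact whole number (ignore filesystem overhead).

Capacity: 512 TiB = 562,949,953,421,312 bytes
Per item: 7.7 MiB = 8,074,035.2 bytes
⌊562,949,953,421,312 / 8,074,035.2⌋ = 69,723,495

69,723,495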